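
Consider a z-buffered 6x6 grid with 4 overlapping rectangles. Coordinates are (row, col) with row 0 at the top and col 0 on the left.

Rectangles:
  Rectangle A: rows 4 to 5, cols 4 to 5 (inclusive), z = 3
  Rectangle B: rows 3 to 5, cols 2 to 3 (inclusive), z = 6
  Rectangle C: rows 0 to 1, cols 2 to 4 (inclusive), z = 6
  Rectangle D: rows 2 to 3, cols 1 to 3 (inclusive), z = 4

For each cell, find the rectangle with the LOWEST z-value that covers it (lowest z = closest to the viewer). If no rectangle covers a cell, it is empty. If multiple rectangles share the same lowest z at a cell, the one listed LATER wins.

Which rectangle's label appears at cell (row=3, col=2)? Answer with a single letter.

Answer: D

Derivation:
Check cell (3,2):
  A: rows 4-5 cols 4-5 -> outside (row miss)
  B: rows 3-5 cols 2-3 z=6 -> covers; best now B (z=6)
  C: rows 0-1 cols 2-4 -> outside (row miss)
  D: rows 2-3 cols 1-3 z=4 -> covers; best now D (z=4)
Winner: D at z=4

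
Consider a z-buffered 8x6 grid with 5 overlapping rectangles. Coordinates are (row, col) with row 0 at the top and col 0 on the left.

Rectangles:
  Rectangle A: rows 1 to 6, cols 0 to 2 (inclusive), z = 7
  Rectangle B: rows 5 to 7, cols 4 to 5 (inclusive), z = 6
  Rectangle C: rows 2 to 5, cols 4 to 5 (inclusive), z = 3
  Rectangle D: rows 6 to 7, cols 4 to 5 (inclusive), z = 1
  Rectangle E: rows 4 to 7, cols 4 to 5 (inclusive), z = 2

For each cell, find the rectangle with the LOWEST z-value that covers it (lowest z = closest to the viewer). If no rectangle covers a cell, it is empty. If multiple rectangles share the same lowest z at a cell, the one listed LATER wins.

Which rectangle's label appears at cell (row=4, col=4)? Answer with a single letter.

Answer: E

Derivation:
Check cell (4,4):
  A: rows 1-6 cols 0-2 -> outside (col miss)
  B: rows 5-7 cols 4-5 -> outside (row miss)
  C: rows 2-5 cols 4-5 z=3 -> covers; best now C (z=3)
  D: rows 6-7 cols 4-5 -> outside (row miss)
  E: rows 4-7 cols 4-5 z=2 -> covers; best now E (z=2)
Winner: E at z=2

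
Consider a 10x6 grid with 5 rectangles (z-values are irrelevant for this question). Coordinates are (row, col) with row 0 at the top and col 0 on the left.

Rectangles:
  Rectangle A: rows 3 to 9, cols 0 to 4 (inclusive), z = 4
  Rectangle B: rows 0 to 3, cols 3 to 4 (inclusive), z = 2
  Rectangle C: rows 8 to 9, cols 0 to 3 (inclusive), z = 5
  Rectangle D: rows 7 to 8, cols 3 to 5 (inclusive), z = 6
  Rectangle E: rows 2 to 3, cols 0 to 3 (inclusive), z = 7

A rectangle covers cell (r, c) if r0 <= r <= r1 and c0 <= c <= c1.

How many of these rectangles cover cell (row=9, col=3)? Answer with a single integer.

Check cell (9,3):
  A: rows 3-9 cols 0-4 -> covers
  B: rows 0-3 cols 3-4 -> outside (row miss)
  C: rows 8-9 cols 0-3 -> covers
  D: rows 7-8 cols 3-5 -> outside (row miss)
  E: rows 2-3 cols 0-3 -> outside (row miss)
Count covering = 2

Answer: 2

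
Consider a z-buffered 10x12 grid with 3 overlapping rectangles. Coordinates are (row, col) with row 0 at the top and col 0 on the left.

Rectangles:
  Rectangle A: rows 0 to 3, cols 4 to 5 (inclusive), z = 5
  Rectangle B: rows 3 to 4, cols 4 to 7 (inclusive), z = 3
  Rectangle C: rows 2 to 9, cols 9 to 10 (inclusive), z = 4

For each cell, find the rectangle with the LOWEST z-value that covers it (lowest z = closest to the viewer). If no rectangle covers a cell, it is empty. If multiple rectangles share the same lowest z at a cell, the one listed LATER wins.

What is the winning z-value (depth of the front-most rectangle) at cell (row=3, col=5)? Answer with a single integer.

Answer: 3

Derivation:
Check cell (3,5):
  A: rows 0-3 cols 4-5 z=5 -> covers; best now A (z=5)
  B: rows 3-4 cols 4-7 z=3 -> covers; best now B (z=3)
  C: rows 2-9 cols 9-10 -> outside (col miss)
Winner: B at z=3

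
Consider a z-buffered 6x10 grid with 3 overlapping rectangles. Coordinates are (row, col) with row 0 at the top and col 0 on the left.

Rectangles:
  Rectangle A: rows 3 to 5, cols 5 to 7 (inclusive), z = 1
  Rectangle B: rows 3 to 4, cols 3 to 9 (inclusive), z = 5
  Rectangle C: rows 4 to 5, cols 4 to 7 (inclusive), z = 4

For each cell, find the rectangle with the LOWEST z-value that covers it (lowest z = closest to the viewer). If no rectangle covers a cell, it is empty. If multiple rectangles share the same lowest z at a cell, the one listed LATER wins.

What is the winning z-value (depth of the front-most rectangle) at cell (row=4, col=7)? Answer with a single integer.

Check cell (4,7):
  A: rows 3-5 cols 5-7 z=1 -> covers; best now A (z=1)
  B: rows 3-4 cols 3-9 z=5 -> covers; best now A (z=1)
  C: rows 4-5 cols 4-7 z=4 -> covers; best now A (z=1)
Winner: A at z=1

Answer: 1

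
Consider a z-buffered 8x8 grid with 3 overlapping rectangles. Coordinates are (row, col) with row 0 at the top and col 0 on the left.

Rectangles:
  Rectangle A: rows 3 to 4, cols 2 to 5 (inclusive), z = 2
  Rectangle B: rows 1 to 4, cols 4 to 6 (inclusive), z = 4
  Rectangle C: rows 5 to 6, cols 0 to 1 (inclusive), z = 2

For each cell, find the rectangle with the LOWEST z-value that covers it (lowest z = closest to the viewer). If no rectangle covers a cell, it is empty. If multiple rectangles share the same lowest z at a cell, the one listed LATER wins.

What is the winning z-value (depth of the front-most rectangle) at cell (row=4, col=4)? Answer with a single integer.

Answer: 2

Derivation:
Check cell (4,4):
  A: rows 3-4 cols 2-5 z=2 -> covers; best now A (z=2)
  B: rows 1-4 cols 4-6 z=4 -> covers; best now A (z=2)
  C: rows 5-6 cols 0-1 -> outside (row miss)
Winner: A at z=2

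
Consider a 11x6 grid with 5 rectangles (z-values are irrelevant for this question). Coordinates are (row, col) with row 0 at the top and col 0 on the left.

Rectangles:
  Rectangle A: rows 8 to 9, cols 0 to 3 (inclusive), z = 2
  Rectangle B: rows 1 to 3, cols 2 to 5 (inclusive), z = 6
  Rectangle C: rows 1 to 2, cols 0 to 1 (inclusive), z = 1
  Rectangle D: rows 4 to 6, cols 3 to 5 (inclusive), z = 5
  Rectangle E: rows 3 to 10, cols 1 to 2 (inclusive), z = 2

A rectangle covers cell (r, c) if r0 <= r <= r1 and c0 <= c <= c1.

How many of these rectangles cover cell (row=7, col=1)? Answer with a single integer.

Check cell (7,1):
  A: rows 8-9 cols 0-3 -> outside (row miss)
  B: rows 1-3 cols 2-5 -> outside (row miss)
  C: rows 1-2 cols 0-1 -> outside (row miss)
  D: rows 4-6 cols 3-5 -> outside (row miss)
  E: rows 3-10 cols 1-2 -> covers
Count covering = 1

Answer: 1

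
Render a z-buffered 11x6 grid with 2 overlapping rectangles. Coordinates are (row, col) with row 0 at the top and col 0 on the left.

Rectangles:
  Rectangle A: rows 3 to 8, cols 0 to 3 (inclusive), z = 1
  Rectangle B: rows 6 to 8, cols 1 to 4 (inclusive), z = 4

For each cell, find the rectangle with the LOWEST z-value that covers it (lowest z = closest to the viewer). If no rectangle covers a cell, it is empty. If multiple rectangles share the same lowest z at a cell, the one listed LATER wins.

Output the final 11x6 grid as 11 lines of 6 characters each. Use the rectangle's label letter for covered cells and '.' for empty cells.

......
......
......
AAAA..
AAAA..
AAAA..
AAAAB.
AAAAB.
AAAAB.
......
......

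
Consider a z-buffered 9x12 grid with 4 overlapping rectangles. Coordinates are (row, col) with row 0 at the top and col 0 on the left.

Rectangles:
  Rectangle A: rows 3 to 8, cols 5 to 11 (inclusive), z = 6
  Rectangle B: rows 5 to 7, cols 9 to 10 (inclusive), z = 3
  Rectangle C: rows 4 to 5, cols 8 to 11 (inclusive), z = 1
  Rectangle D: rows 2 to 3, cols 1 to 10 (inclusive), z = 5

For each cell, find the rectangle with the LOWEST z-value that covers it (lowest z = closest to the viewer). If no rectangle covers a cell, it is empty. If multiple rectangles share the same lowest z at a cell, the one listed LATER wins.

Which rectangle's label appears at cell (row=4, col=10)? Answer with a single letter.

Check cell (4,10):
  A: rows 3-8 cols 5-11 z=6 -> covers; best now A (z=6)
  B: rows 5-7 cols 9-10 -> outside (row miss)
  C: rows 4-5 cols 8-11 z=1 -> covers; best now C (z=1)
  D: rows 2-3 cols 1-10 -> outside (row miss)
Winner: C at z=1

Answer: C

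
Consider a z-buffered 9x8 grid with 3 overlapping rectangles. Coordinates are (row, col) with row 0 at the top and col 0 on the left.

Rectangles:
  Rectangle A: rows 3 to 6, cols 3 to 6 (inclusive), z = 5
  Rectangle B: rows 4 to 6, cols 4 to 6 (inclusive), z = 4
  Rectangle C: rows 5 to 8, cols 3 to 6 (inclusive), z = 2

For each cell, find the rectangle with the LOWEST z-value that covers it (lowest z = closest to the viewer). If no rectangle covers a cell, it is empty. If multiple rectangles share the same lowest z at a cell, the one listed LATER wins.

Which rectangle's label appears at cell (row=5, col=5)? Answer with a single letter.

Check cell (5,5):
  A: rows 3-6 cols 3-6 z=5 -> covers; best now A (z=5)
  B: rows 4-6 cols 4-6 z=4 -> covers; best now B (z=4)
  C: rows 5-8 cols 3-6 z=2 -> covers; best now C (z=2)
Winner: C at z=2

Answer: C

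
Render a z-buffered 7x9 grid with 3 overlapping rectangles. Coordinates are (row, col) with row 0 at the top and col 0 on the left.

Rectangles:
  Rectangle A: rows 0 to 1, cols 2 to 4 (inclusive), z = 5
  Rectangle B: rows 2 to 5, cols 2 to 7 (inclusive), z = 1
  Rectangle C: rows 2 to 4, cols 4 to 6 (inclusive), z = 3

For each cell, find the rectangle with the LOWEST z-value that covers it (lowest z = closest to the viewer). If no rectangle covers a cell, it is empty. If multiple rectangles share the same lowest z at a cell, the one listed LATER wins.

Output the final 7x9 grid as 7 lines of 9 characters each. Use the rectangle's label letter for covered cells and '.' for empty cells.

..AAA....
..AAA....
..BBBBBB.
..BBBBBB.
..BBBBBB.
..BBBBBB.
.........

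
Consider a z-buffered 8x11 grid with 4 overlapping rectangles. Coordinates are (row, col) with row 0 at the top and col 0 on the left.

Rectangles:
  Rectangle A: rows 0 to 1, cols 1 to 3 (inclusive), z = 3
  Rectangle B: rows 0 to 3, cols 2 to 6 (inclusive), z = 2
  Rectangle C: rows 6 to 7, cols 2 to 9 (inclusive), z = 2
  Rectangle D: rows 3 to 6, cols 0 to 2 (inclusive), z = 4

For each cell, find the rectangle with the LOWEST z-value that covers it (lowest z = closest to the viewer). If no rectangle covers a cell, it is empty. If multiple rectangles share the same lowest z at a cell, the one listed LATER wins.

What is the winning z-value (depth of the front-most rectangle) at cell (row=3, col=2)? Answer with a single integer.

Answer: 2

Derivation:
Check cell (3,2):
  A: rows 0-1 cols 1-3 -> outside (row miss)
  B: rows 0-3 cols 2-6 z=2 -> covers; best now B (z=2)
  C: rows 6-7 cols 2-9 -> outside (row miss)
  D: rows 3-6 cols 0-2 z=4 -> covers; best now B (z=2)
Winner: B at z=2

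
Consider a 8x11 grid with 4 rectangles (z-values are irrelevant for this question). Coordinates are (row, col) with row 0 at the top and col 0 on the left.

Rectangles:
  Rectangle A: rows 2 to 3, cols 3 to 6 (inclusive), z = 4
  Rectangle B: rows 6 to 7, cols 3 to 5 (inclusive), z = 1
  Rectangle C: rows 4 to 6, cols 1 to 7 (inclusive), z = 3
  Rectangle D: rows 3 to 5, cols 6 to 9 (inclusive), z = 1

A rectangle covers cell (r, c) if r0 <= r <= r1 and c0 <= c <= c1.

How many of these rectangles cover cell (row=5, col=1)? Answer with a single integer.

Answer: 1

Derivation:
Check cell (5,1):
  A: rows 2-3 cols 3-6 -> outside (row miss)
  B: rows 6-7 cols 3-5 -> outside (row miss)
  C: rows 4-6 cols 1-7 -> covers
  D: rows 3-5 cols 6-9 -> outside (col miss)
Count covering = 1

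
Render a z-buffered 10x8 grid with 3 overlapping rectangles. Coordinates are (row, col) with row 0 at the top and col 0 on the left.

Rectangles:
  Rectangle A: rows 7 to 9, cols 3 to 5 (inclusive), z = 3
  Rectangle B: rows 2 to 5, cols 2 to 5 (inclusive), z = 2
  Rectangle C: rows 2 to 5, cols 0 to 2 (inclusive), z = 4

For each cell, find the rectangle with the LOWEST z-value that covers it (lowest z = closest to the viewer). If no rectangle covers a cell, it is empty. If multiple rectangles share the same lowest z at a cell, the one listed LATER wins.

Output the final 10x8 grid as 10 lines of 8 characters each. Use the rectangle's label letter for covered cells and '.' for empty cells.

........
........
CCBBBB..
CCBBBB..
CCBBBB..
CCBBBB..
........
...AAA..
...AAA..
...AAA..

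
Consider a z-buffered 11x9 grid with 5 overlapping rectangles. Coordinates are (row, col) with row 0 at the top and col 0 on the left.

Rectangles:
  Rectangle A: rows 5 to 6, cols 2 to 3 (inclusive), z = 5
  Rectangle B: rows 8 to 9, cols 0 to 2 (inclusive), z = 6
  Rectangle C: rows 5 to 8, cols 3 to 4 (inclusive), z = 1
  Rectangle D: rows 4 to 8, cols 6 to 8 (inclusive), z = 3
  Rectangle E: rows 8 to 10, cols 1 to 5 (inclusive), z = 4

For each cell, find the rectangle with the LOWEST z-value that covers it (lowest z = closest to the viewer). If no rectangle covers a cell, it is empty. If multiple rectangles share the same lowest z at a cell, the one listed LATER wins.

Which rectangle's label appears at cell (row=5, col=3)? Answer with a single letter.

Answer: C

Derivation:
Check cell (5,3):
  A: rows 5-6 cols 2-3 z=5 -> covers; best now A (z=5)
  B: rows 8-9 cols 0-2 -> outside (row miss)
  C: rows 5-8 cols 3-4 z=1 -> covers; best now C (z=1)
  D: rows 4-8 cols 6-8 -> outside (col miss)
  E: rows 8-10 cols 1-5 -> outside (row miss)
Winner: C at z=1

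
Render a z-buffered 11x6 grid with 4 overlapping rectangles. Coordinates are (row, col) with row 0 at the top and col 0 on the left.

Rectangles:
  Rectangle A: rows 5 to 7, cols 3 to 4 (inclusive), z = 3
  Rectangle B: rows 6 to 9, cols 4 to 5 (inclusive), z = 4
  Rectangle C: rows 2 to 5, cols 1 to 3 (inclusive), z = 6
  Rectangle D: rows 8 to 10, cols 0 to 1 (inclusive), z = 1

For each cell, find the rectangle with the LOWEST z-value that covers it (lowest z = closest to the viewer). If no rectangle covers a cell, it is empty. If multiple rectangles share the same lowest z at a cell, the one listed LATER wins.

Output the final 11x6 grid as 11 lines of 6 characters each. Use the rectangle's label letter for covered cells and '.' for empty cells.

......
......
.CCC..
.CCC..
.CCC..
.CCAA.
...AAB
...AAB
DD..BB
DD..BB
DD....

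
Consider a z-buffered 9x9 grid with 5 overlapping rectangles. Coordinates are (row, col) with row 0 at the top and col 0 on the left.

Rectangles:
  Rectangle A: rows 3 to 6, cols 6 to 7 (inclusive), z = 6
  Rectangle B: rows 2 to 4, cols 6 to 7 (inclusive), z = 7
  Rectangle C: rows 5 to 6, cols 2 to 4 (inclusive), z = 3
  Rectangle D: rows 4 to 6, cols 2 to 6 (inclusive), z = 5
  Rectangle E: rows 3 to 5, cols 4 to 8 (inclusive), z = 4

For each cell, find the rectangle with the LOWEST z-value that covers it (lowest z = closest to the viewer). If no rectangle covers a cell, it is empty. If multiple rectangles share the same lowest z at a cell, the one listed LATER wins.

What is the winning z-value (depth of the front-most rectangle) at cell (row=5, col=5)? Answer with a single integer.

Answer: 4

Derivation:
Check cell (5,5):
  A: rows 3-6 cols 6-7 -> outside (col miss)
  B: rows 2-4 cols 6-7 -> outside (row miss)
  C: rows 5-6 cols 2-4 -> outside (col miss)
  D: rows 4-6 cols 2-6 z=5 -> covers; best now D (z=5)
  E: rows 3-5 cols 4-8 z=4 -> covers; best now E (z=4)
Winner: E at z=4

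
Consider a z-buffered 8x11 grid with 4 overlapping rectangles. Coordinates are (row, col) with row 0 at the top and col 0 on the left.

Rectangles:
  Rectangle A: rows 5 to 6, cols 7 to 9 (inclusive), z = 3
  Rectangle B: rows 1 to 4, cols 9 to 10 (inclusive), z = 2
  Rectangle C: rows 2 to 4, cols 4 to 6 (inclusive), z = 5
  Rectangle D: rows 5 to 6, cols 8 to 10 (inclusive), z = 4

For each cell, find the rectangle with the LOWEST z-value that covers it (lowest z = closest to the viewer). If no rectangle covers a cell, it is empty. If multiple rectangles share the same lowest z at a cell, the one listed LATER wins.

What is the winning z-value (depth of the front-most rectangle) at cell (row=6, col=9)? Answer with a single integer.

Check cell (6,9):
  A: rows 5-6 cols 7-9 z=3 -> covers; best now A (z=3)
  B: rows 1-4 cols 9-10 -> outside (row miss)
  C: rows 2-4 cols 4-6 -> outside (row miss)
  D: rows 5-6 cols 8-10 z=4 -> covers; best now A (z=3)
Winner: A at z=3

Answer: 3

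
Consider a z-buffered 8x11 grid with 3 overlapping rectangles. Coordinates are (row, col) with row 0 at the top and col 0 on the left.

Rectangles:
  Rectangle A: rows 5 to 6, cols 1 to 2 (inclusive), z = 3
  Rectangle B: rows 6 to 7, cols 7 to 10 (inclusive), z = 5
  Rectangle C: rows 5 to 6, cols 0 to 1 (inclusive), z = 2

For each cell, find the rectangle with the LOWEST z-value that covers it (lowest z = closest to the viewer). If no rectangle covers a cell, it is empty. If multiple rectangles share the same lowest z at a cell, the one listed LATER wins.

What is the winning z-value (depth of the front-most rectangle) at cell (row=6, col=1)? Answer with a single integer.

Answer: 2

Derivation:
Check cell (6,1):
  A: rows 5-6 cols 1-2 z=3 -> covers; best now A (z=3)
  B: rows 6-7 cols 7-10 -> outside (col miss)
  C: rows 5-6 cols 0-1 z=2 -> covers; best now C (z=2)
Winner: C at z=2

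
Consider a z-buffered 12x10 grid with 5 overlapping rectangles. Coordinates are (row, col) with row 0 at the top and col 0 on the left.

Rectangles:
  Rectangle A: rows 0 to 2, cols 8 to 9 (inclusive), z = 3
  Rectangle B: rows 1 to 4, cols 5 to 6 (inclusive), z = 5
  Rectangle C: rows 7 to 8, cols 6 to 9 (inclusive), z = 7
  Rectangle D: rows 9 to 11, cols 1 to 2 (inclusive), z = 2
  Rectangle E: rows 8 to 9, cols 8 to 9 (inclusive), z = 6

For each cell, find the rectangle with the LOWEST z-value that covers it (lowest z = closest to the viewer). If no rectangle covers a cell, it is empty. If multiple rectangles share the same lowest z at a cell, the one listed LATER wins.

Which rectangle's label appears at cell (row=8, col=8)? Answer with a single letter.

Check cell (8,8):
  A: rows 0-2 cols 8-9 -> outside (row miss)
  B: rows 1-4 cols 5-6 -> outside (row miss)
  C: rows 7-8 cols 6-9 z=7 -> covers; best now C (z=7)
  D: rows 9-11 cols 1-2 -> outside (row miss)
  E: rows 8-9 cols 8-9 z=6 -> covers; best now E (z=6)
Winner: E at z=6

Answer: E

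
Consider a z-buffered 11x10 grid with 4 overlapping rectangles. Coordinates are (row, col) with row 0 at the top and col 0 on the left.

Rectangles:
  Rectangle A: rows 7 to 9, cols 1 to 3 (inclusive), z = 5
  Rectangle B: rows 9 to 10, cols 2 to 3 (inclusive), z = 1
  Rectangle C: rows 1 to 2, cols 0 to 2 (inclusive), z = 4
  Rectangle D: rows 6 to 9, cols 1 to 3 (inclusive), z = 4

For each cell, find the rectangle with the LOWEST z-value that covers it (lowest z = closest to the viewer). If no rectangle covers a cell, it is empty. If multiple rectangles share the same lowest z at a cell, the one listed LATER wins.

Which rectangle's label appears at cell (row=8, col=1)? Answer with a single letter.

Check cell (8,1):
  A: rows 7-9 cols 1-3 z=5 -> covers; best now A (z=5)
  B: rows 9-10 cols 2-3 -> outside (row miss)
  C: rows 1-2 cols 0-2 -> outside (row miss)
  D: rows 6-9 cols 1-3 z=4 -> covers; best now D (z=4)
Winner: D at z=4

Answer: D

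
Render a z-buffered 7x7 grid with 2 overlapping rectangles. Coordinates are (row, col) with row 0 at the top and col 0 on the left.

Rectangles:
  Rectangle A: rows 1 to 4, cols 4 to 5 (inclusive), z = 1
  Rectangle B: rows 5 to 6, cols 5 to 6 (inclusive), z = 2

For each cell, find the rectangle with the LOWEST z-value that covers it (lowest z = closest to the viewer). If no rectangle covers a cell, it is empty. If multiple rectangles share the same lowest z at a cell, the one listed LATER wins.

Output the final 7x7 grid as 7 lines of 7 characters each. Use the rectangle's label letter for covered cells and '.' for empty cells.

.......
....AA.
....AA.
....AA.
....AA.
.....BB
.....BB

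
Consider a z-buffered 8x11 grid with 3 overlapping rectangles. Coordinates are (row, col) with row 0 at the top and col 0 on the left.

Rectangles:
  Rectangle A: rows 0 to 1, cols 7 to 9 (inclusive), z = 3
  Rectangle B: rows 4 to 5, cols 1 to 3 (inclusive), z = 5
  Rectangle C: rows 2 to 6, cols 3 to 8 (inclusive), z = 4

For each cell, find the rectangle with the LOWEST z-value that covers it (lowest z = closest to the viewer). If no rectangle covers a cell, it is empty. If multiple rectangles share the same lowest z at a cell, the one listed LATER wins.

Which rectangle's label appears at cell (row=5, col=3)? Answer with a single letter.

Answer: C

Derivation:
Check cell (5,3):
  A: rows 0-1 cols 7-9 -> outside (row miss)
  B: rows 4-5 cols 1-3 z=5 -> covers; best now B (z=5)
  C: rows 2-6 cols 3-8 z=4 -> covers; best now C (z=4)
Winner: C at z=4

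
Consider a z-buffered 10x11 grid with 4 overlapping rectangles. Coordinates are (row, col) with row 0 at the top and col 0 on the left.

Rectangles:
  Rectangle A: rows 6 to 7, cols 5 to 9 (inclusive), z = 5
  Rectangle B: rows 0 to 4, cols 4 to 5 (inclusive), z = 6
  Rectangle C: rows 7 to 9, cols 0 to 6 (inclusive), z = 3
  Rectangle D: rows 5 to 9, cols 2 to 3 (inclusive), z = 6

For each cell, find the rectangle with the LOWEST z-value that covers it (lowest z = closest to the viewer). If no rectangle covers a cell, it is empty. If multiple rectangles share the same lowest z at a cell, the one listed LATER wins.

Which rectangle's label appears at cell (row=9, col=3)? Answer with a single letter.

Answer: C

Derivation:
Check cell (9,3):
  A: rows 6-7 cols 5-9 -> outside (row miss)
  B: rows 0-4 cols 4-5 -> outside (row miss)
  C: rows 7-9 cols 0-6 z=3 -> covers; best now C (z=3)
  D: rows 5-9 cols 2-3 z=6 -> covers; best now C (z=3)
Winner: C at z=3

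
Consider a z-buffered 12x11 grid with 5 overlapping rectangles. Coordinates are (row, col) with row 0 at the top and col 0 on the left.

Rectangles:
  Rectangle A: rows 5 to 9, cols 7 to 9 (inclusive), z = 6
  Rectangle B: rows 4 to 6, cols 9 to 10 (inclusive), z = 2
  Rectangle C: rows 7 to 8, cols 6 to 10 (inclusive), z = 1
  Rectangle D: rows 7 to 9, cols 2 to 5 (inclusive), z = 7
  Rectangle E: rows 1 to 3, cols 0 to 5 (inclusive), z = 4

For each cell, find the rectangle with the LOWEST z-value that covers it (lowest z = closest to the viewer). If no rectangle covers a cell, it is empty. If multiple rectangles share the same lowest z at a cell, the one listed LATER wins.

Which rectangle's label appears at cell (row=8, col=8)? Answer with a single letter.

Check cell (8,8):
  A: rows 5-9 cols 7-9 z=6 -> covers; best now A (z=6)
  B: rows 4-6 cols 9-10 -> outside (row miss)
  C: rows 7-8 cols 6-10 z=1 -> covers; best now C (z=1)
  D: rows 7-9 cols 2-5 -> outside (col miss)
  E: rows 1-3 cols 0-5 -> outside (row miss)
Winner: C at z=1

Answer: C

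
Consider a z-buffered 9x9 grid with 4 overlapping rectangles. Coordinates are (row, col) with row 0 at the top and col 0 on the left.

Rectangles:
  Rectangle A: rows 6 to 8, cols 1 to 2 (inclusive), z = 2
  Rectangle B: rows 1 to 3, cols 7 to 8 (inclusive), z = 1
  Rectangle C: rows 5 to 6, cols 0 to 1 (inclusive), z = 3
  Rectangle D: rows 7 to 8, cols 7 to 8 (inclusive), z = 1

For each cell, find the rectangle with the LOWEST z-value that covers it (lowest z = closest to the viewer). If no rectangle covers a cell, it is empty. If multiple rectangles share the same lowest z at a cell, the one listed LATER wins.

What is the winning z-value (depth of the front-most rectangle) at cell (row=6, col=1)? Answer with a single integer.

Answer: 2

Derivation:
Check cell (6,1):
  A: rows 6-8 cols 1-2 z=2 -> covers; best now A (z=2)
  B: rows 1-3 cols 7-8 -> outside (row miss)
  C: rows 5-6 cols 0-1 z=3 -> covers; best now A (z=2)
  D: rows 7-8 cols 7-8 -> outside (row miss)
Winner: A at z=2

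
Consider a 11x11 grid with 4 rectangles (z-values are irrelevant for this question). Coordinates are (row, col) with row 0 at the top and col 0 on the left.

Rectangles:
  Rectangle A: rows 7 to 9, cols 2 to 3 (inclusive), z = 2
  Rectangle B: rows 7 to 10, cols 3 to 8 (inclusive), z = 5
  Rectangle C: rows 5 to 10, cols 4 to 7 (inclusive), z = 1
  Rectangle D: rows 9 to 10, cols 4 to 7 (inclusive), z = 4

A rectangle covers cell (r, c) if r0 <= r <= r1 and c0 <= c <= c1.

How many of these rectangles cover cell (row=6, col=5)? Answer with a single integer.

Answer: 1

Derivation:
Check cell (6,5):
  A: rows 7-9 cols 2-3 -> outside (row miss)
  B: rows 7-10 cols 3-8 -> outside (row miss)
  C: rows 5-10 cols 4-7 -> covers
  D: rows 9-10 cols 4-7 -> outside (row miss)
Count covering = 1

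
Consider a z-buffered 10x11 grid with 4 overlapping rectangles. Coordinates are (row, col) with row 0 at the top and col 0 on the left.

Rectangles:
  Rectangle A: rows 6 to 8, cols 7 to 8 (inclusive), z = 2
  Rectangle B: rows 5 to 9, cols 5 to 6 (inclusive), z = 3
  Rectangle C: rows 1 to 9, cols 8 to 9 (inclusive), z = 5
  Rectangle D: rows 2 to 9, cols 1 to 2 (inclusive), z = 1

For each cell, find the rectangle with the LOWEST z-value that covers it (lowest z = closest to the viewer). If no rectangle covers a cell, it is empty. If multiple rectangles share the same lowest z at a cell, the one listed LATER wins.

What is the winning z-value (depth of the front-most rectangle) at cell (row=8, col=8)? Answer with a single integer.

Answer: 2

Derivation:
Check cell (8,8):
  A: rows 6-8 cols 7-8 z=2 -> covers; best now A (z=2)
  B: rows 5-9 cols 5-6 -> outside (col miss)
  C: rows 1-9 cols 8-9 z=5 -> covers; best now A (z=2)
  D: rows 2-9 cols 1-2 -> outside (col miss)
Winner: A at z=2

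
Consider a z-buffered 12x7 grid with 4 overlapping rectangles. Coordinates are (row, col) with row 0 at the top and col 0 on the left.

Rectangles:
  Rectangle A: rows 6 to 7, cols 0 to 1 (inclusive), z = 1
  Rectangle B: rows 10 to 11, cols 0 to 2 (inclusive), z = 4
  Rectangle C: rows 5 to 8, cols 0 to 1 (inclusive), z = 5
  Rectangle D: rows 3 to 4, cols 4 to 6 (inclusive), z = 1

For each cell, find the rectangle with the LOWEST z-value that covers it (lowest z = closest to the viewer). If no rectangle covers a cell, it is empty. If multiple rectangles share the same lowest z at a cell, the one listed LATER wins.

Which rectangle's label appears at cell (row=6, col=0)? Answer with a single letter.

Check cell (6,0):
  A: rows 6-7 cols 0-1 z=1 -> covers; best now A (z=1)
  B: rows 10-11 cols 0-2 -> outside (row miss)
  C: rows 5-8 cols 0-1 z=5 -> covers; best now A (z=1)
  D: rows 3-4 cols 4-6 -> outside (row miss)
Winner: A at z=1

Answer: A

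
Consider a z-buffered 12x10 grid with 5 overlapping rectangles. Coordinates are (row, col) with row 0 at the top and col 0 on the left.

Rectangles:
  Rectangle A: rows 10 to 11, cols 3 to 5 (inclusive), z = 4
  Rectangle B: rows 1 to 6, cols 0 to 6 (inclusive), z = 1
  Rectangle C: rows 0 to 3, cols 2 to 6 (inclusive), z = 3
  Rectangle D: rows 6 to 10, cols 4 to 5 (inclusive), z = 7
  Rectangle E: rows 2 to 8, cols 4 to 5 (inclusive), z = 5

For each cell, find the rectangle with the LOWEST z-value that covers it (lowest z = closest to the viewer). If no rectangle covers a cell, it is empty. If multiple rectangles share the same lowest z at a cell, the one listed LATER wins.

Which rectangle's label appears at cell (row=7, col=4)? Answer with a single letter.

Check cell (7,4):
  A: rows 10-11 cols 3-5 -> outside (row miss)
  B: rows 1-6 cols 0-6 -> outside (row miss)
  C: rows 0-3 cols 2-6 -> outside (row miss)
  D: rows 6-10 cols 4-5 z=7 -> covers; best now D (z=7)
  E: rows 2-8 cols 4-5 z=5 -> covers; best now E (z=5)
Winner: E at z=5

Answer: E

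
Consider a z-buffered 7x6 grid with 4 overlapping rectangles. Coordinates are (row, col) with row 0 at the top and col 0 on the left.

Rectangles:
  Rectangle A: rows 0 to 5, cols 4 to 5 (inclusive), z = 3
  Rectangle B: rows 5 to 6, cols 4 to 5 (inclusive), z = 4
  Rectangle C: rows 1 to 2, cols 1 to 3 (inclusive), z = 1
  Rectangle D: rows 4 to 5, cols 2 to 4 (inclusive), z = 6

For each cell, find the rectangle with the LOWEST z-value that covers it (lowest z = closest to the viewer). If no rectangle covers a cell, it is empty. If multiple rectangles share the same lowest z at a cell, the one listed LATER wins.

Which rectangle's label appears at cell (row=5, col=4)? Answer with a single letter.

Answer: A

Derivation:
Check cell (5,4):
  A: rows 0-5 cols 4-5 z=3 -> covers; best now A (z=3)
  B: rows 5-6 cols 4-5 z=4 -> covers; best now A (z=3)
  C: rows 1-2 cols 1-3 -> outside (row miss)
  D: rows 4-5 cols 2-4 z=6 -> covers; best now A (z=3)
Winner: A at z=3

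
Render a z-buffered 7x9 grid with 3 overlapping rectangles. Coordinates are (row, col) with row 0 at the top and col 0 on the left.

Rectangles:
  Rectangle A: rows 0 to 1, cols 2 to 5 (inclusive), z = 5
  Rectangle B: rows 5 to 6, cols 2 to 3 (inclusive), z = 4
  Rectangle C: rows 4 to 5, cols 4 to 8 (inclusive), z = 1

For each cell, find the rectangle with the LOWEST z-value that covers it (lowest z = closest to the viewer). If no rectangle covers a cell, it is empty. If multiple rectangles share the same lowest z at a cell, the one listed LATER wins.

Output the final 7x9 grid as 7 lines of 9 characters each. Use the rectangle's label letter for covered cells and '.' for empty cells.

..AAAA...
..AAAA...
.........
.........
....CCCCC
..BBCCCCC
..BB.....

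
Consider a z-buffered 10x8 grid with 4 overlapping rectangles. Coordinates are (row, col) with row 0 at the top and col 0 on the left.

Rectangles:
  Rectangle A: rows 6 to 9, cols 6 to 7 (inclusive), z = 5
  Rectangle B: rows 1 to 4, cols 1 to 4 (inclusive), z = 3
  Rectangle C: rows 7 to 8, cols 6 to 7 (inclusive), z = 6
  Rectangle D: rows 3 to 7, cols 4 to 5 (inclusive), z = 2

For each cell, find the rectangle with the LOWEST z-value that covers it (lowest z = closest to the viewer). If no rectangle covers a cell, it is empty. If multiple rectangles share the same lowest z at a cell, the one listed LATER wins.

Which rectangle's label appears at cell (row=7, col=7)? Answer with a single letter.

Answer: A

Derivation:
Check cell (7,7):
  A: rows 6-9 cols 6-7 z=5 -> covers; best now A (z=5)
  B: rows 1-4 cols 1-4 -> outside (row miss)
  C: rows 7-8 cols 6-7 z=6 -> covers; best now A (z=5)
  D: rows 3-7 cols 4-5 -> outside (col miss)
Winner: A at z=5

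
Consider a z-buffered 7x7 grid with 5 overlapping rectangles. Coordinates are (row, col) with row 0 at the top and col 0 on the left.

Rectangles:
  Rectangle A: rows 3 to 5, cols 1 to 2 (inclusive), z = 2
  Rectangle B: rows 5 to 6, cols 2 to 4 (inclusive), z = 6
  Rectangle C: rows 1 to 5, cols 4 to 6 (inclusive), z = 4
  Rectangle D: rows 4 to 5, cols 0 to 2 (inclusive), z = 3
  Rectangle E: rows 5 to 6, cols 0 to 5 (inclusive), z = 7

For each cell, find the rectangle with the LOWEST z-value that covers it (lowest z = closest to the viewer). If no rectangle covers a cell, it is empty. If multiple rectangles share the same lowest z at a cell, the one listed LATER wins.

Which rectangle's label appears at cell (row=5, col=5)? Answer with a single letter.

Answer: C

Derivation:
Check cell (5,5):
  A: rows 3-5 cols 1-2 -> outside (col miss)
  B: rows 5-6 cols 2-4 -> outside (col miss)
  C: rows 1-5 cols 4-6 z=4 -> covers; best now C (z=4)
  D: rows 4-5 cols 0-2 -> outside (col miss)
  E: rows 5-6 cols 0-5 z=7 -> covers; best now C (z=4)
Winner: C at z=4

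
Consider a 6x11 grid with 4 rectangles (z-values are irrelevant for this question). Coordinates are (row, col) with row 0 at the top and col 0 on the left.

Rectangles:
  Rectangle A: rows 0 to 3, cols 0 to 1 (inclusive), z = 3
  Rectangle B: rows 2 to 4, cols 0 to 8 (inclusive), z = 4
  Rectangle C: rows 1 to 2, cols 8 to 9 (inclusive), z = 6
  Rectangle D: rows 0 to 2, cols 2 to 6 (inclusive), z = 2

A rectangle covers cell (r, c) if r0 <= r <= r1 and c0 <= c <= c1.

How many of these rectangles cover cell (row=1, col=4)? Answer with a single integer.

Answer: 1

Derivation:
Check cell (1,4):
  A: rows 0-3 cols 0-1 -> outside (col miss)
  B: rows 2-4 cols 0-8 -> outside (row miss)
  C: rows 1-2 cols 8-9 -> outside (col miss)
  D: rows 0-2 cols 2-6 -> covers
Count covering = 1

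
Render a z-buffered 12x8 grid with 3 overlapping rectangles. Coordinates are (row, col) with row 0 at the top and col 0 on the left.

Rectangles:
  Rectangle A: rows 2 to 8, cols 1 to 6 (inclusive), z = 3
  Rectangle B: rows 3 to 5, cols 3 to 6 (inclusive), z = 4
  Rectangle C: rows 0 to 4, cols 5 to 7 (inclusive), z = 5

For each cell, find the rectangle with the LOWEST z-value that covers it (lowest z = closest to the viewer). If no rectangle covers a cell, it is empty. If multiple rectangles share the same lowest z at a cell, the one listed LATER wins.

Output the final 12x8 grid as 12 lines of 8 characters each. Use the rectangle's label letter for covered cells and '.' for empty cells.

.....CCC
.....CCC
.AAAAAAC
.AAAAAAC
.AAAAAAC
.AAAAAA.
.AAAAAA.
.AAAAAA.
.AAAAAA.
........
........
........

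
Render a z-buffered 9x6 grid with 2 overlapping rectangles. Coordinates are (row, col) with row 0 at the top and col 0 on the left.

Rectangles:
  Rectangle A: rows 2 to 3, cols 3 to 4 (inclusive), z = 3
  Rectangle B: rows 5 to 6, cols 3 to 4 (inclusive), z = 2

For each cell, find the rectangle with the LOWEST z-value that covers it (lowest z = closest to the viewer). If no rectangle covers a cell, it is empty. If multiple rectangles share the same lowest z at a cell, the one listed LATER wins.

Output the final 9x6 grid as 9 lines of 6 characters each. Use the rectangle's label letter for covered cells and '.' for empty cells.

......
......
...AA.
...AA.
......
...BB.
...BB.
......
......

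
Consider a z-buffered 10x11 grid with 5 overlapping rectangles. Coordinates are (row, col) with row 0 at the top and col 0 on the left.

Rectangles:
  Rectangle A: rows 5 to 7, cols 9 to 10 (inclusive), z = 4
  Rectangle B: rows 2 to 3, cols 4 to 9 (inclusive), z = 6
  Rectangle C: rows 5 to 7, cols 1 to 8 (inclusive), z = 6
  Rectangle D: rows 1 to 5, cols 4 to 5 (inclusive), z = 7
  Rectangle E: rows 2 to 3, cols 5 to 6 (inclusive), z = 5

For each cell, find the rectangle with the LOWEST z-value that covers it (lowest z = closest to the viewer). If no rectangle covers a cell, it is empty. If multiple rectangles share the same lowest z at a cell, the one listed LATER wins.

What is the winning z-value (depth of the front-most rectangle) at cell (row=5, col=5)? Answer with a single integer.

Check cell (5,5):
  A: rows 5-7 cols 9-10 -> outside (col miss)
  B: rows 2-3 cols 4-9 -> outside (row miss)
  C: rows 5-7 cols 1-8 z=6 -> covers; best now C (z=6)
  D: rows 1-5 cols 4-5 z=7 -> covers; best now C (z=6)
  E: rows 2-3 cols 5-6 -> outside (row miss)
Winner: C at z=6

Answer: 6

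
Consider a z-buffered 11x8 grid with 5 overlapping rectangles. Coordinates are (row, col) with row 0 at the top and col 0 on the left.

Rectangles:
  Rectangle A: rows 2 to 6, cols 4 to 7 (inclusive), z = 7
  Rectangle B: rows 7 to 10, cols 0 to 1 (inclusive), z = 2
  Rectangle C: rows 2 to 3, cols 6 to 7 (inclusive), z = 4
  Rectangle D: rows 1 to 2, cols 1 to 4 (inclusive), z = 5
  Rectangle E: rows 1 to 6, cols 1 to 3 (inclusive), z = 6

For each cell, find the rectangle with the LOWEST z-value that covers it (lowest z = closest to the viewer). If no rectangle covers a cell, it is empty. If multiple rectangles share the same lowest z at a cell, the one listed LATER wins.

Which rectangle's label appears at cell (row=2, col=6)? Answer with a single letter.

Check cell (2,6):
  A: rows 2-6 cols 4-7 z=7 -> covers; best now A (z=7)
  B: rows 7-10 cols 0-1 -> outside (row miss)
  C: rows 2-3 cols 6-7 z=4 -> covers; best now C (z=4)
  D: rows 1-2 cols 1-4 -> outside (col miss)
  E: rows 1-6 cols 1-3 -> outside (col miss)
Winner: C at z=4

Answer: C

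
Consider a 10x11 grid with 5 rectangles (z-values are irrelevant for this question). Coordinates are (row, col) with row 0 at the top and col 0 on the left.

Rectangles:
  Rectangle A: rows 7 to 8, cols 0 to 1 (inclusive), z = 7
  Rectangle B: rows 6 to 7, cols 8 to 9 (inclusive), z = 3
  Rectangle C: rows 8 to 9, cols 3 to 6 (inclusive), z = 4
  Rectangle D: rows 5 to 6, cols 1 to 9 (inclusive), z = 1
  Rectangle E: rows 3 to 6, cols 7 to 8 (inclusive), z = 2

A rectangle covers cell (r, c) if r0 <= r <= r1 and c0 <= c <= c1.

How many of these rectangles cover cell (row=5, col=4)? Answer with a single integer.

Answer: 1

Derivation:
Check cell (5,4):
  A: rows 7-8 cols 0-1 -> outside (row miss)
  B: rows 6-7 cols 8-9 -> outside (row miss)
  C: rows 8-9 cols 3-6 -> outside (row miss)
  D: rows 5-6 cols 1-9 -> covers
  E: rows 3-6 cols 7-8 -> outside (col miss)
Count covering = 1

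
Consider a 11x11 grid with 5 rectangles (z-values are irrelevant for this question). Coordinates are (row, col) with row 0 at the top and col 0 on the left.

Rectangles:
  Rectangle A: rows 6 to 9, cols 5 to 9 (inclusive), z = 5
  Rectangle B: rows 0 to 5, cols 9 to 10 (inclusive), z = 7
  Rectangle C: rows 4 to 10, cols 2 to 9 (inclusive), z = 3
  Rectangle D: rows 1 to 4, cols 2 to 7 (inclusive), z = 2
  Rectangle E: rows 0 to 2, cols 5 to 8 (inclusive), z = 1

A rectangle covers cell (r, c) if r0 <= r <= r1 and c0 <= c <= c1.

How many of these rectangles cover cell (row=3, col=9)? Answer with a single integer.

Check cell (3,9):
  A: rows 6-9 cols 5-9 -> outside (row miss)
  B: rows 0-5 cols 9-10 -> covers
  C: rows 4-10 cols 2-9 -> outside (row miss)
  D: rows 1-4 cols 2-7 -> outside (col miss)
  E: rows 0-2 cols 5-8 -> outside (row miss)
Count covering = 1

Answer: 1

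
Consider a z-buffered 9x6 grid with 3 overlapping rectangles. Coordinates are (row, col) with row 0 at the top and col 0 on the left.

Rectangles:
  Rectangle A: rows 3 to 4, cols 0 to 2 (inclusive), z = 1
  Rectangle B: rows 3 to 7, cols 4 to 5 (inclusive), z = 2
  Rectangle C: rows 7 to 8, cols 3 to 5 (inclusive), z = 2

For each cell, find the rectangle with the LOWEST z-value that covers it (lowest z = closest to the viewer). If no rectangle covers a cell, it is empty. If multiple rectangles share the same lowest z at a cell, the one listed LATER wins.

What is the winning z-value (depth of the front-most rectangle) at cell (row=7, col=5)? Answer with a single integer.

Answer: 2

Derivation:
Check cell (7,5):
  A: rows 3-4 cols 0-2 -> outside (row miss)
  B: rows 3-7 cols 4-5 z=2 -> covers; best now B (z=2)
  C: rows 7-8 cols 3-5 z=2 -> covers; best now C (z=2)
Winner: C at z=2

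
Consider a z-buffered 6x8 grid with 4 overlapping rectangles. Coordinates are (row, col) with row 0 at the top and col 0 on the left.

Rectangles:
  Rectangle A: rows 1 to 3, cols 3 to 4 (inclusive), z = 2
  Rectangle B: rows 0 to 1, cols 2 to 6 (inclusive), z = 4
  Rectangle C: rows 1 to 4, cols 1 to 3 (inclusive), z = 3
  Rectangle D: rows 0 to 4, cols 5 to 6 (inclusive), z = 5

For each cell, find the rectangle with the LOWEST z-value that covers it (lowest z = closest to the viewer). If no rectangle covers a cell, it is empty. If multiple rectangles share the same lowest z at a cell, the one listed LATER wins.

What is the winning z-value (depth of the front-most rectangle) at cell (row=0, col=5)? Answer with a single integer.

Check cell (0,5):
  A: rows 1-3 cols 3-4 -> outside (row miss)
  B: rows 0-1 cols 2-6 z=4 -> covers; best now B (z=4)
  C: rows 1-4 cols 1-3 -> outside (row miss)
  D: rows 0-4 cols 5-6 z=5 -> covers; best now B (z=4)
Winner: B at z=4

Answer: 4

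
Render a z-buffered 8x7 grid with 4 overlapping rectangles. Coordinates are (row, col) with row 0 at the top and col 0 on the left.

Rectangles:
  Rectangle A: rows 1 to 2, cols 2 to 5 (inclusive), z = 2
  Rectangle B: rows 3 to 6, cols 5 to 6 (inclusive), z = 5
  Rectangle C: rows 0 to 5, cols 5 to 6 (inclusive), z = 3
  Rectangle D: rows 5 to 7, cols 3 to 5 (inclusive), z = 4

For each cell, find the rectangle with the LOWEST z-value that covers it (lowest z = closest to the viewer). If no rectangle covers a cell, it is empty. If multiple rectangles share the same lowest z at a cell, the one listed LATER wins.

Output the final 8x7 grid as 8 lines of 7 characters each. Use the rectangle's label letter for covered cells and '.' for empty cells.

.....CC
..AAAAC
..AAAAC
.....CC
.....CC
...DDCC
...DDDB
...DDD.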